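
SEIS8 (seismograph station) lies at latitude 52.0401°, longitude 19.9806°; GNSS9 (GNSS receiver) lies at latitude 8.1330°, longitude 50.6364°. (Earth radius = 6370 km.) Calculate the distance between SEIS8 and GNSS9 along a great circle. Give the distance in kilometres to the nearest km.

Δφ = -43.9071°,  Δλ = 30.6558°
a = sin²(Δφ/2) + cos φ₁ cos φ₂ sin²(Δλ/2) = 0.182317
c = 2·arcsin(√a) = 0.882314 rad = 50.5529°
d = R·c = 6370 × 0.882314 = 5620.3 km

5620 km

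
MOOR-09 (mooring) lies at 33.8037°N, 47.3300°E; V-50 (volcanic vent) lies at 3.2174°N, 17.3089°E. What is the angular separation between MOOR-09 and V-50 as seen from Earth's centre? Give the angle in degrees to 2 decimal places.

41.45°

Δφ = -30.5863°,  Δλ = -30.0211°
a = sin²(Δφ/2) + cos φ₁ cos φ₂ sin²(Δλ/2) = 0.125220
c = 2·arcsin(√a) = 0.723399 rad = 41.4477°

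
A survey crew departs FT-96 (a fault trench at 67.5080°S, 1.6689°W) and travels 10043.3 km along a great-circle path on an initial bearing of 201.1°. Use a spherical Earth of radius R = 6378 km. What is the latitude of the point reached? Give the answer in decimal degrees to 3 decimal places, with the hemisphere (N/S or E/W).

δ = d/R = 10043.3/6378 = 1.574679 rad
φ₂ = arcsin(sin φ₁ cos δ + cos φ₁ sin δ cos θ)
   = arcsin(-0.92393·-0.00388 + 0.38255·0.99999·-0.93295) = -20.69026°
λ₂ = λ₁ + atan2(sin θ sin δ cos φ₁, cos δ − sin φ₁ sin φ₂) = -159.03677°

20.690°S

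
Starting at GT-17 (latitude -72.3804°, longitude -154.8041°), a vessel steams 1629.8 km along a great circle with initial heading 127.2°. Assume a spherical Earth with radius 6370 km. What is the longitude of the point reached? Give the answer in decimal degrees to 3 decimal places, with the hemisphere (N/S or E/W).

100.907°W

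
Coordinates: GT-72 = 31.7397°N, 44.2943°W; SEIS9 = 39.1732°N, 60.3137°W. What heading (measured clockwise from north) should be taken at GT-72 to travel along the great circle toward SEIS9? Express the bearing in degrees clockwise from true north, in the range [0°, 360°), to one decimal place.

Δλ = -16.0194°
y = sin Δλ · cos φ₂ = -0.213937
x = cos φ₁ sin φ₂ − sin φ₁ cos φ₂ cos Δλ = 0.145212
θ = atan2(y, x) = -55.8330° → 304.1670° (mod 360°)

304.2°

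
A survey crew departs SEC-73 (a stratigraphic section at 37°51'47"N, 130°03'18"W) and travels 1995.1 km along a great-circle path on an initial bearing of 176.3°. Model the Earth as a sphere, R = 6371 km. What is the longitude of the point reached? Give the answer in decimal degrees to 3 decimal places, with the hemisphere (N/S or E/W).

SEC-73: φ = +37.86306°, λ = -130.05500°
δ = d/R = 1995.1/6371 = 0.313153 rad
φ₂ = arcsin(sin φ₁ cos δ + cos φ₁ sin δ cos θ)
   = arcsin(0.61378·0.95137 + 0.78948·0.30806·-0.99792) = 19.95159°
λ₂ = λ₁ + atan2(sin θ sin δ cos φ₁, cos δ − sin φ₁ sin φ₂) = -128.84315°

128.843°W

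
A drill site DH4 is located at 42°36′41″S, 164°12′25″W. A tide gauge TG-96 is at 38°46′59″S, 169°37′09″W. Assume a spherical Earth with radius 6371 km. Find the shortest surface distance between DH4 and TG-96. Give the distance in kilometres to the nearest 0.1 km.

623.8 km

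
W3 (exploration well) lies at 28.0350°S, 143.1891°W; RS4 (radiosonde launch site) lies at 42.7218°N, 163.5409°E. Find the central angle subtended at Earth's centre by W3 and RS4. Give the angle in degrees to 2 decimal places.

Δφ = 70.7568°,  Δλ = -53.2700°
a = sin²(Δφ/2) + cos φ₁ cos φ₂ sin²(Δλ/2) = 0.465535
c = 2·arcsin(√a) = 1.501812 rad = 86.0475°

86.05°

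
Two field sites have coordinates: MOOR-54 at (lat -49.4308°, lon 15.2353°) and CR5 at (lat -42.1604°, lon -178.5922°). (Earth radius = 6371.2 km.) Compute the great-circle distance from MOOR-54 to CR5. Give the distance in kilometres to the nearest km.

Δφ = 7.2704°,  Δλ = 166.1725°
a = sin²(Δφ/2) + cos φ₁ cos φ₂ sin²(Δλ/2) = 0.479130
c = 2·arcsin(√a) = 1.529045 rad = 87.6078°
d = R·c = 6371.2 × 1.529045 = 9741.9 km

9742 km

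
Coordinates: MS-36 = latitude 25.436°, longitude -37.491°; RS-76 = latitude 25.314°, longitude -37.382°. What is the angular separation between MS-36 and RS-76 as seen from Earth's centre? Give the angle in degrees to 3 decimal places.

0.157°

Δφ = -0.1220°,  Δλ = 0.1090°
a = sin²(Δφ/2) + cos φ₁ cos φ₂ sin²(Δλ/2) = 0.000002
c = 2·arcsin(√a) = 0.002737 rad = 0.1568°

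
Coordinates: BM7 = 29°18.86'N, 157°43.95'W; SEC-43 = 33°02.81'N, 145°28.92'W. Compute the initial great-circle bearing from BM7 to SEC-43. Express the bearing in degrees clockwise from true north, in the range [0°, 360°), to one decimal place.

67.3°

BM7: φ = +29.31433°, λ = -157.73250°
SEC-43: φ = +33.04683°, λ = -145.48200°
Δλ = 12.2505°
y = sin Δλ · cos φ₂ = 0.177860
x = cos φ₁ sin φ₂ − sin φ₁ cos φ₂ cos Δλ = 0.074443
θ = atan2(y, x) = 67.2882° → 67.2882° (mod 360°)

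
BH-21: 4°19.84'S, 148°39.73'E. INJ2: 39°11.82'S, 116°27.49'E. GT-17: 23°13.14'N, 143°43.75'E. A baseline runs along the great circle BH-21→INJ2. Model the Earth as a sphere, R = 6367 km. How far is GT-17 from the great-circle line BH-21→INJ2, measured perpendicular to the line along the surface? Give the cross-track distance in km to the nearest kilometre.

BH-21: φ = -4.33067°, λ = +148.66217°
INJ2: φ = -39.19700°, λ = +116.45817°
GT-17: φ = +23.21900°, λ = +143.72917°
δ₁₃ = central angle BH-21→GT-17 = 0.488120 rad  (haversine)
θ₁₃ = bearing BH-21→GT-17 = 350.299°,  θ₁₂ = bearing BH-21→INJ2 = 215.423°
dₓₜ = R·arcsin(sin δ₁₃ · sin(θ₁₃ − θ₁₂)) = 6367·arcsin(0.46897·sin(134.876°)) = 2156.961 km
|dₓₜ| = 2156.961 km

2157 km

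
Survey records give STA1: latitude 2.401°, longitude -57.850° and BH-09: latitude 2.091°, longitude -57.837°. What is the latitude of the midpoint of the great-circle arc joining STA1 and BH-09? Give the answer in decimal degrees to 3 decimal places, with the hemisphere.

Bx = cos φ₂ cos Δλ = 0.999334,  By = cos φ₂ sin Δλ = 0.000227
φₘ = atan2(sin φ₁ + sin φ₂, √((cos φ₁ + Bx)² + By²)) = 2.24600°
λₘ = λ₁ + atan2(By, cos φ₁ + Bx) = -57.84350°

2.246°N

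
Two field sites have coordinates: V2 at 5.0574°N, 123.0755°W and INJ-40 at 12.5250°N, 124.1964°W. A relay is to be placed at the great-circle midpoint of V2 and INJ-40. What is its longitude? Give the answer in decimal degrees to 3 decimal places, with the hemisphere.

123.630°W

Bx = cos φ₂ cos Δλ = 0.976015,  By = cos φ₂ sin Δλ = -0.019097
φₘ = atan2(sin φ₁ + sin φ₂, √((cos φ₁ + Bx)² + By²)) = 8.79161°
λₘ = λ₁ + atan2(By, cos φ₁ + Bx) = -123.63029°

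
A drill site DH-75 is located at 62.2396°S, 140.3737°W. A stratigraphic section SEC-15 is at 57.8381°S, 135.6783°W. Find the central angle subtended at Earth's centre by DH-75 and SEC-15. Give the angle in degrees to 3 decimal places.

Δφ = 4.4015°,  Δλ = 4.6954°
a = sin²(Δφ/2) + cos φ₁ cos φ₂ sin²(Δλ/2) = 0.001891
c = 2·arcsin(√a) = 0.086991 rad = 4.9842°

4.984°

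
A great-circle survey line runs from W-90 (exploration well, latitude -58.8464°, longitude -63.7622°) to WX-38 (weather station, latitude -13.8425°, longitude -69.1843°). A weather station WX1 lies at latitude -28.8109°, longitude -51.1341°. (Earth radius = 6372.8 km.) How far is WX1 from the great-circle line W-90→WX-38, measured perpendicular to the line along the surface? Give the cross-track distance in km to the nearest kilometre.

1626 km

δ₁₃ = central angle W-90→WX1 = 0.545727 rad  (haversine)
θ₁₃ = bearing W-90→WX1 = 21.658°,  θ₁₂ = bearing W-90→WX-38 = 352.569°
dₓₜ = R·arcsin(sin δ₁₃ · sin(θ₁₃ − θ₁₂)) = 6372.8·arcsin(0.51904·sin(-330.911°)) = 1625.691 km
|dₓₜ| = 1625.691 km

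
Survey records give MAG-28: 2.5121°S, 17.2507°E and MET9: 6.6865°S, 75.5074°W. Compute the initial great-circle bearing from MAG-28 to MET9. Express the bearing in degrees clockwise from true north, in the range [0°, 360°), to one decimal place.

Δλ = -92.7581°
y = sin Δλ · cos φ₂ = -0.992048
x = cos φ₁ sin φ₂ − sin φ₁ cos φ₂ cos Δλ = -0.118420
θ = atan2(y, x) = -96.8071° → 263.1929° (mod 360°)

263.2°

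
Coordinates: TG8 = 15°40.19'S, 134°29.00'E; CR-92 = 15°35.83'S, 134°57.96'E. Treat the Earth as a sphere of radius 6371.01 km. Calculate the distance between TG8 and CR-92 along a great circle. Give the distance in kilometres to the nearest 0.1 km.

52.3 km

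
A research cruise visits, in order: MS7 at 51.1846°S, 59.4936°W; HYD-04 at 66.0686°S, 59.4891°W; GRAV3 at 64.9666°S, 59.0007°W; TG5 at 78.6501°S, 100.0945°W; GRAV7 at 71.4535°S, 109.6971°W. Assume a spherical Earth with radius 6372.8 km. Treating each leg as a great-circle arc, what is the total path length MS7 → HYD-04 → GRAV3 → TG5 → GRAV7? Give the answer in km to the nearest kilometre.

4625 km

MS7→HYD-04: c = 0.259775 rad, d = 1655.49 km
HYD-04→GRAV3: c = 0.019555 rad, d = 124.62 km
GRAV3→TG5: c = 0.314015 rad, d = 2001.15 km
TG5→GRAV7: c = 0.132422 rad, d = 843.90 km
Total = 1655.49 + 124.62 + 2001.15 + 843.90 = 4625.16 km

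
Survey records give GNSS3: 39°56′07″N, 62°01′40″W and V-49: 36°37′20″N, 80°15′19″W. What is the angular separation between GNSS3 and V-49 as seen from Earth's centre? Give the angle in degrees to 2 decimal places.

14.66°

GNSS3: φ = +39.93528°, λ = -62.02778°
V-49: φ = +36.62222°, λ = -80.25528°
Δφ = -3.3131°,  Δλ = -18.2275°
a = sin²(Δφ/2) + cos φ₁ cos φ₂ sin²(Δλ/2) = 0.016275
c = 2·arcsin(√a) = 0.255847 rad = 14.6590°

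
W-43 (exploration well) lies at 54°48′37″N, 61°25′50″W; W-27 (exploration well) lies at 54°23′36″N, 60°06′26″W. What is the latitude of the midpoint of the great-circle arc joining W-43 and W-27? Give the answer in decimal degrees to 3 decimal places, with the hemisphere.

W-43: φ = +54.81028°, λ = -61.43056°
W-27: φ = +54.39333°, λ = -60.10722°
Bx = cos φ₂ cos Δλ = 0.582062,  By = cos φ₂ sin Δλ = 0.013446
φₘ = atan2(sin φ₁ + sin φ₂, √((cos φ₁ + Bx)² + By²)) = 54.60361°
λₘ = λ₁ + atan2(By, cos φ₁ + Bx) = -60.76550°

54.604°N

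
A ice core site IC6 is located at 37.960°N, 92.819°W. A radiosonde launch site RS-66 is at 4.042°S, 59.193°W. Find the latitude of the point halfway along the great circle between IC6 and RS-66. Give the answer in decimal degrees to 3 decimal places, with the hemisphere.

Bx = cos φ₂ cos Δλ = 0.830599,  By = cos φ₂ sin Δλ = 0.552392
φₘ = atan2(sin φ₁ + sin φ₂, √((cos φ₁ + Bx)² + By²)) = 17.65974°
λₘ = λ₁ + atan2(By, cos φ₁ + Bx) = -73.98012°

17.660°N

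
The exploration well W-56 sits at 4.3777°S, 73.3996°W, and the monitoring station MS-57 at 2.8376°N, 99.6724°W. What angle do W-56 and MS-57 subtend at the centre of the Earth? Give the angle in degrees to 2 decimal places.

27.23°

Δφ = 7.2153°,  Δλ = -26.2728°
a = sin²(Δφ/2) + cos φ₁ cos φ₂ sin²(Δλ/2) = 0.055397
c = 2·arcsin(√a) = 0.475191 rad = 27.2264°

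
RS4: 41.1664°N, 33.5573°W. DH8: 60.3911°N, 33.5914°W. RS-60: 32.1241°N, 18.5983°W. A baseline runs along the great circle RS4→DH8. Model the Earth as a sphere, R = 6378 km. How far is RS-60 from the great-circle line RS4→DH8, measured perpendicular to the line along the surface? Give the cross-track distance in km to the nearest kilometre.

1405 km

δ₁₃ = central angle RS4→RS-60 = 0.261642 rad  (haversine)
θ₁₃ = bearing RS4→RS-60 = 122.314°,  θ₁₂ = bearing RS4→DH8 = 359.949°
dₓₜ = R·arcsin(sin δ₁₃ · sin(θ₁₃ − θ₁₂)) = 6378·arcsin(0.25867·sin(-237.635°)) = 1404.825 km
|dₓₜ| = 1404.825 km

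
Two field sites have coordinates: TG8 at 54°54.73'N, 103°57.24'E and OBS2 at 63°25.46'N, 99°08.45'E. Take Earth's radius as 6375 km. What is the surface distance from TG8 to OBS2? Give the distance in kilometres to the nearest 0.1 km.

TG8: φ = +54.91217°, λ = +103.95400°
OBS2: φ = +63.42433°, λ = +99.14083°
Δφ = 8.5122°,  Δλ = -4.8132°
a = sin²(Δφ/2) + cos φ₁ cos φ₂ sin²(Δλ/2) = 0.005961
c = 2·arcsin(√a) = 0.154572 rad = 8.8563°
d = R·c = 6375 × 0.154572 = 985.4 km

985.4 km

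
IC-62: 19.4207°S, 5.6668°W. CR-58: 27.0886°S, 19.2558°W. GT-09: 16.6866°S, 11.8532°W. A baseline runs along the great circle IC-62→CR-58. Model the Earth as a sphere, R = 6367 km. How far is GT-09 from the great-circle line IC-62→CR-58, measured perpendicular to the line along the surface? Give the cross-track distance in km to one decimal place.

611.2 km

δ₁₃ = central angle IC-62→GT-09 = 0.113190 rad  (haversine)
θ₁₃ = bearing IC-62→GT-09 = 293.948°,  θ₁₂ = bearing IC-62→CR-58 = 235.883°
dₓₜ = R·arcsin(sin δ₁₃ · sin(θ₁₃ − θ₁₂)) = 6367·arcsin(0.11295·sin(58.065°)) = 611.238 km
|dₓₜ| = 611.238 km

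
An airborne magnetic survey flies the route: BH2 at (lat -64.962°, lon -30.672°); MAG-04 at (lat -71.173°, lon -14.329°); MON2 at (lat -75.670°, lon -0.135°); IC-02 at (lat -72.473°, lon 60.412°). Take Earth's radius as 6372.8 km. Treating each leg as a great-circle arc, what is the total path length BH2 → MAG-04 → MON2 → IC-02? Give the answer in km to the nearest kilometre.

3428 km

BH2→MAG-04: c = 0.151063 rad, d = 962.69 km
MAG-04→MON2: c = 0.105091 rad, d = 669.73 km
MON2→IC-02: c = 0.281799 rad, d = 1795.85 km
Total = 962.69 + 669.73 + 1795.85 = 3428.26 km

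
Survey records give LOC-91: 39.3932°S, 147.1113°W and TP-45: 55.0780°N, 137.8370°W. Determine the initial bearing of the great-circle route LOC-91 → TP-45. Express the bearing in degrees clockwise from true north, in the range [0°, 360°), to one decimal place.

Δλ = 9.2743°
y = sin Δλ · cos φ₂ = 0.092258
x = cos φ₁ sin φ₂ − sin φ₁ cos φ₂ cos Δλ = 0.992208
θ = atan2(y, x) = 5.3123° → 5.3123° (mod 360°)

5.3°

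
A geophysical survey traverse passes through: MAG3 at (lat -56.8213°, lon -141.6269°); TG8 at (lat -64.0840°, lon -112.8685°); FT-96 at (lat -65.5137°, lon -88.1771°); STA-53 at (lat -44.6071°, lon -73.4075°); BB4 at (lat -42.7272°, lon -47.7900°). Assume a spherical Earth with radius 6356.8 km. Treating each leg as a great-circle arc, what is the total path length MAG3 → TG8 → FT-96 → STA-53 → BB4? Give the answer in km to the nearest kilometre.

MAG3→TG8: c = 0.274814 rad, d = 1746.93 km
TG8→FT-96: c = 0.183963 rad, d = 1169.41 km
FT-96→STA-53: c = 0.391301 rad, d = 2487.42 km
STA-53→BB4: c = 0.323739 rad, d = 2057.94 km
Total = 1746.93 + 1169.41 + 2487.42 + 2057.94 = 7461.72 km

7462 km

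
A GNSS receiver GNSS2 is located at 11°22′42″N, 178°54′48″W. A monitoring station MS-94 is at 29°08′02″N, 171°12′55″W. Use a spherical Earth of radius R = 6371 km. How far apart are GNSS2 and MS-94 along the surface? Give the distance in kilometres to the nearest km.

GNSS2: φ = +11.37833°, λ = -178.91333°
MS-94: φ = +29.13389°, λ = -171.21528°
Δφ = 17.7556°,  Δλ = 7.6981°
a = sin²(Δφ/2) + cos φ₁ cos φ₂ sin²(Δλ/2) = 0.027676
c = 2·arcsin(√a) = 0.334274 rad = 19.1525°
d = R·c = 6371 × 0.334274 = 2129.7 km

2130 km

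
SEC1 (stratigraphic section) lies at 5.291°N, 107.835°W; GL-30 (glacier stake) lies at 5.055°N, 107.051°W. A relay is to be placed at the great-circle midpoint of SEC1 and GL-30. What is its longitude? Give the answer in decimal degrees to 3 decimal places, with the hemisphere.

Bx = cos φ₂ cos Δλ = 0.996017,  By = cos φ₂ sin Δλ = 0.013630
φₘ = atan2(sin φ₁ + sin φ₂, √((cos φ₁ + Bx)² + By²)) = 5.17312°
λₘ = λ₁ + atan2(By, cos φ₁ + Bx) = -107.44293°

107.443°W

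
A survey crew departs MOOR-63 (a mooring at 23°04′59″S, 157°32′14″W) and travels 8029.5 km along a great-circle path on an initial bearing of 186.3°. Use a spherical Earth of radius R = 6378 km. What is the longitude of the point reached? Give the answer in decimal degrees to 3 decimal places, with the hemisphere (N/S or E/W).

72.142°E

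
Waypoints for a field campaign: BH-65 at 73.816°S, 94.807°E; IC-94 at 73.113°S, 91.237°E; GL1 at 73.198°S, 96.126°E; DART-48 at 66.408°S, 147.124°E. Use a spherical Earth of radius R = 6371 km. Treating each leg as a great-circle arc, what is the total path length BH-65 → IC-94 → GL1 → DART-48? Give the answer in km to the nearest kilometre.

BH-65→IC-94: c = 0.021559 rad, d = 137.35 km
IC-94→GL1: c = 0.024764 rad, d = 157.77 km
GL1→DART-48: c = 0.317223 rad, d = 2021.03 km
Total = 137.35 + 157.77 + 2021.03 = 2316.15 km

2316 km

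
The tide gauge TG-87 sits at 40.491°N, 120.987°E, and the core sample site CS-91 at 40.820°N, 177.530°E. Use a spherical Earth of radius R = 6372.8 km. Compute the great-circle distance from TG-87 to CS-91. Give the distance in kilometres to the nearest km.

Δφ = 0.3290°,  Δλ = 56.5430°
a = sin²(Δφ/2) + cos φ₁ cos φ₂ sin²(Δλ/2) = 0.129125
c = 2·arcsin(√a) = 0.735119 rad = 42.1192°
d = R·c = 6372.8 × 0.735119 = 4684.8 km

4685 km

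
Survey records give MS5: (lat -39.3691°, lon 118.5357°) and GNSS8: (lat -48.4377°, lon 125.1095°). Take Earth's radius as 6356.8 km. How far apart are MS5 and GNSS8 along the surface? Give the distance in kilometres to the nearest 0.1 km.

Δφ = -9.0686°,  Δλ = 6.5738°
a = sin²(Δφ/2) + cos φ₁ cos φ₂ sin²(Δλ/2) = 0.007936
c = 2·arcsin(√a) = 0.178404 rad = 10.2218°
d = R·c = 6356.8 × 0.178404 = 1134.1 km

1134.1 km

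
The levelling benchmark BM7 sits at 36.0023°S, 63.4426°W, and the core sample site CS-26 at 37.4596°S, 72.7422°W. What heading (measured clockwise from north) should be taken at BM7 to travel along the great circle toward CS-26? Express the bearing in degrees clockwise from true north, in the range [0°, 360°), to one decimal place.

256.2°

Δλ = -9.2996°
y = sin Δλ · cos φ₂ = -0.128273
x = cos φ₁ sin φ₂ − sin φ₁ cos φ₂ cos Δλ = -0.031565
θ = atan2(y, x) = -103.8243° → 256.1757° (mod 360°)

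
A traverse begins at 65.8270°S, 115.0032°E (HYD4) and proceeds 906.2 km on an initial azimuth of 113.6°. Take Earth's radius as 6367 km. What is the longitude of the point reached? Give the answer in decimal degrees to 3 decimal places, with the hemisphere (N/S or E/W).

135.190°E

δ = d/R = 906.2/6367 = 0.142328 rad
φ₂ = arcsin(sin φ₁ cos δ + cos φ₁ sin δ cos θ)
   = arcsin(-0.91231·0.98989 + 0.40949·0.14185·-0.40035) = -67.87173°
λ₂ = λ₁ + atan2(sin θ sin δ cos φ₁, cos δ − sin φ₁ sin φ₂) = 135.18965°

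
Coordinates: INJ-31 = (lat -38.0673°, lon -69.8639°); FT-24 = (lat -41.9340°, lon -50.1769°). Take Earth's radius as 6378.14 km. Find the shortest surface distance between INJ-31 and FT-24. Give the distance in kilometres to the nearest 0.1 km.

1728.8 km

Δφ = -3.8667°,  Δλ = 19.6870°
a = sin²(Δφ/2) + cos φ₁ cos φ₂ sin²(Δλ/2) = 0.018255
c = 2·arcsin(√a) = 0.271054 rad = 15.5303°
d = R·c = 6378.14 × 0.271054 = 1728.8 km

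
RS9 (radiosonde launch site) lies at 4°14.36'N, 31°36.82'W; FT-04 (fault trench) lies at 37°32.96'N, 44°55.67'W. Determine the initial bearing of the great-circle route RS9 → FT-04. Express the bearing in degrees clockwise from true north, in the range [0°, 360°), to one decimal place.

RS9: φ = +4.23933°, λ = -31.61367°
FT-04: φ = +37.54933°, λ = -44.92783°
Δλ = -13.3142°
y = sin Δλ · cos φ₂ = -0.182581
x = cos φ₁ sin φ₂ − sin φ₁ cos φ₂ cos Δλ = 0.550744
θ = atan2(y, x) = -18.3412° → 341.6588° (mod 360°)

341.7°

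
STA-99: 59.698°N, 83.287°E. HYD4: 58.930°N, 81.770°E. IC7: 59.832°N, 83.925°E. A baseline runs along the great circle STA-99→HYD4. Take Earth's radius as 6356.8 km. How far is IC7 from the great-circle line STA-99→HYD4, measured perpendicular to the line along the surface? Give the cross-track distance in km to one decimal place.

δ₁₃ = central angle STA-99→IC7 = 0.006075 rad  (haversine)
θ₁₃ = bearing STA-99→IC7 = 67.083°,  θ₁₂ = bearing STA-99→HYD4 = 225.884°
dₓₜ = R·arcsin(sin δ₁₃ · sin(θ₁₃ − θ₁₂)) = 6356.8·arcsin(0.00608·sin(-158.800°)) = -13.966 km
|dₓₜ| = 13.966 km

14.0 km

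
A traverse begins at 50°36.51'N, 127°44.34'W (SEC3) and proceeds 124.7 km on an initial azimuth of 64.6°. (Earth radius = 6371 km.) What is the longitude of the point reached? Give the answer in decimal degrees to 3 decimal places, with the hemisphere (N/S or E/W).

SEC3: φ = +50.60850°, λ = -127.73900°
δ = d/R = 124.7/6371 = 0.019573 rad
φ₂ = arcsin(sin φ₁ cos δ + cos φ₁ sin δ cos θ)
   = arcsin(0.77283·0.99981 + 0.63462·0.01957·0.42894) = 51.07849°
λ₂ = λ₁ + atan2(sin θ sin δ cos φ₁, cos δ − sin φ₁ sin φ₂) = -126.12641°

126.126°W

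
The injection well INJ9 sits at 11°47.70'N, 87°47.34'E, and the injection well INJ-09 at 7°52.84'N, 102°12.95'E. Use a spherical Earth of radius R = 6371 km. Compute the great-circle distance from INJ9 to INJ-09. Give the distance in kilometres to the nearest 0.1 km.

INJ9: φ = +11.79500°, λ = +87.78900°
INJ-09: φ = +7.88067°, λ = +102.21583°
Δφ = -3.9143°,  Δλ = 14.4268°
a = sin²(Δφ/2) + cos φ₁ cos φ₂ sin²(Δλ/2) = 0.016454
c = 2·arcsin(√a) = 0.257258 rad = 14.7398°
d = R·c = 6371 × 0.257258 = 1639.0 km

1639.0 km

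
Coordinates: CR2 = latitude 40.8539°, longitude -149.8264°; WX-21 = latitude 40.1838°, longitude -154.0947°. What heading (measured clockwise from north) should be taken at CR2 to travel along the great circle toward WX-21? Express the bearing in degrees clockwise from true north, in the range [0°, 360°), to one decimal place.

Δλ = -4.2683°
y = sin Δλ · cos φ₂ = -0.056861
x = cos φ₁ sin φ₂ − sin φ₁ cos φ₂ cos Δλ = -0.010309
θ = atan2(y, x) = -100.2764° → 259.7236° (mod 360°)

259.7°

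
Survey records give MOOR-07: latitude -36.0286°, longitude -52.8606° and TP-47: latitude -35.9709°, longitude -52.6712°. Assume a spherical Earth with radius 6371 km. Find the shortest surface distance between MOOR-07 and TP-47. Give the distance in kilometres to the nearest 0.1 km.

18.2 km

Δφ = 0.0577°,  Δλ = 0.1894°
a = sin²(Δφ/2) + cos φ₁ cos φ₂ sin²(Δλ/2) = 0.000002
c = 2·arcsin(√a) = 0.002858 rad = 0.1637°
d = R·c = 6371 × 0.002858 = 18.2 km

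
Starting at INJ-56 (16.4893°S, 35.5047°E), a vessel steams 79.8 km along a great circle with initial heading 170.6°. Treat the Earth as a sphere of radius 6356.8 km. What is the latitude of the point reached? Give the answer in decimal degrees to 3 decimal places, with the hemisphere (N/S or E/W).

δ = d/R = 79.8/6356.8 = 0.012553 rad
φ₂ = arcsin(sin φ₁ cos δ + cos φ₁ sin δ cos θ)
   = arcsin(-0.28384·0.99992 + 0.95887·0.01255·-0.98657) = -17.19887°
λ₂ = λ₁ + atan2(sin θ sin δ cos φ₁, cos δ − sin φ₁ sin φ₂) = 35.62767°

17.199°S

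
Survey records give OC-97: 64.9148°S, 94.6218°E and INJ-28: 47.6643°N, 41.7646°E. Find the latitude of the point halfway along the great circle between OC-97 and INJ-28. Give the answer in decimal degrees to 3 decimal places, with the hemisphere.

9.554°S

Bx = cos φ₂ cos Δλ = 0.406646,  By = cos φ₂ sin Δλ = -0.536848
φₘ = atan2(sin φ₁ + sin φ₂, √((cos φ₁ + Bx)² + By²)) = -9.55437°
λₘ = λ₁ + atan2(By, cos φ₁ + Bx) = 61.74605°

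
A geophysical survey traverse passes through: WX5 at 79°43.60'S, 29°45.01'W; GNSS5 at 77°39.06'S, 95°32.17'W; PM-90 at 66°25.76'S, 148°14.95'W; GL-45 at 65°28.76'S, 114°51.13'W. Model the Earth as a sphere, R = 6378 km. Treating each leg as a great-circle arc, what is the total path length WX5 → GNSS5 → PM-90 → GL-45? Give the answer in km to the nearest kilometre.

4958 km

WX5: φ = -79.72667°, λ = -29.75017°
GNSS5: φ = -77.65100°, λ = -95.53617°
PM-90: φ = -66.42933°, λ = -148.24917°
GL-45: φ = -65.47933°, λ = -114.85217°
WX5→GNSS5: c = 0.215611 rad, d = 1375.17 km
GNSS5→PM-90: c = 0.326502 rad, d = 2082.43 km
PM-90→GL-45: c = 0.235238 rad, d = 1500.35 km
Total = 1375.17 + 2082.43 + 1500.35 = 4957.95 km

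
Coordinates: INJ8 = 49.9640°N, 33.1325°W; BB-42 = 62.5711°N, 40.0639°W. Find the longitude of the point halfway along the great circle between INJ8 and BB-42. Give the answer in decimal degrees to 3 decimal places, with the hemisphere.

36.024°W

Bx = cos φ₂ cos Δλ = 0.457281,  By = cos φ₂ sin Δλ = -0.055591
φₘ = atan2(sin φ₁ + sin φ₂, √((cos φ₁ + Bx)² + By²)) = 56.31464°
λₘ = λ₁ + atan2(By, cos φ₁ + Bx) = -36.02419°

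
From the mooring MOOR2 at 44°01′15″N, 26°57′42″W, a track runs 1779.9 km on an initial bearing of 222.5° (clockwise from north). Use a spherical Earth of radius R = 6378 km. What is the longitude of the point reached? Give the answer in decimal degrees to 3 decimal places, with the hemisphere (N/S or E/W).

39.564°W

MOOR2: φ = +44.02083°, λ = -26.96167°
δ = d/R = 1779.9/6378 = 0.279069 rad
φ₂ = arcsin(sin φ₁ cos δ + cos φ₁ sin δ cos θ)
   = arcsin(0.69492·0.96131 + 0.71909·0.27546·-0.73728) = 31.46618°
λ₂ = λ₁ + atan2(sin θ sin δ cos φ₁, cos δ − sin φ₁ sin φ₂) = -39.56397°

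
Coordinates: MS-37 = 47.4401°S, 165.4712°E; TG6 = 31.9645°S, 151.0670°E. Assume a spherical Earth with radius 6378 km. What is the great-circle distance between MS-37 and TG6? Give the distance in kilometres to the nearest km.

2111 km

Δφ = 15.4756°,  Δλ = -14.4042°
a = sin²(Δφ/2) + cos φ₁ cos φ₂ sin²(Δλ/2) = 0.027147
c = 2·arcsin(√a) = 0.331035 rad = 18.9669°
d = R·c = 6378 × 0.331035 = 2111.3 km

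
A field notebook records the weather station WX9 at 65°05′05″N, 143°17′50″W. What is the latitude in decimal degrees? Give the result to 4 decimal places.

65° + 5′/60 + 5″/3600 = 65 + 0.08333 + 0.00139 = 65.0847°

65.0847°N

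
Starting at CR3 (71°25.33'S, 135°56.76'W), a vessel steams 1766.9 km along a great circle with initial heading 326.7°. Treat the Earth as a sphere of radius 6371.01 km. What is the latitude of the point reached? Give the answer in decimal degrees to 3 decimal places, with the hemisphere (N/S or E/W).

CR3: φ = -71.42217°, λ = -135.94600°
δ = d/R = 1766.9/6371.01 = 0.277334 rad
φ₂ = arcsin(sin φ₁ cos δ + cos φ₁ sin δ cos θ)
   = arcsin(-0.94789·0.96179 + 0.31859·0.27379·0.83581) = -57.00998°
λ₂ = λ₁ + atan2(sin θ sin δ cos φ₁, cos δ − sin φ₁ sin φ₂) = -151.97183°

57.010°S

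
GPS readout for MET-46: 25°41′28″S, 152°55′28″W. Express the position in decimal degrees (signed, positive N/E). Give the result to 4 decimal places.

lat: 25.6911° S → -25.6911°
lon: 152.9244° W → -152.9244°

-25.6911°, -152.9244°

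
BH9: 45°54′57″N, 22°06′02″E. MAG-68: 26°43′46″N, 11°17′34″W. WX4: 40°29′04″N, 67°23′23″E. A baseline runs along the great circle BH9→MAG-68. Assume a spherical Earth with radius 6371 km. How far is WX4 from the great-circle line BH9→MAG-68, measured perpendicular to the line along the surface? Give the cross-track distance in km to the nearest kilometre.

1035 km

BH9: φ = +45.91583°, λ = +22.10056°
MAG-68: φ = +26.72944°, λ = -11.29278°
WX4: φ = +40.48444°, λ = +67.38972°
δ₁₃ = central angle BH9→WX4 = 0.576027 rad  (haversine)
θ₁₃ = bearing BH9→WX4 = 82.901°,  θ₁₂ = bearing BH9→MAG-68 = 245.625°
dₓₜ = R·arcsin(sin δ₁₃ · sin(θ₁₃ − θ₁₂)) = 6371·arcsin(0.54470·sin(-162.724°)) = -1035.107 km
|dₓₜ| = 1035.107 km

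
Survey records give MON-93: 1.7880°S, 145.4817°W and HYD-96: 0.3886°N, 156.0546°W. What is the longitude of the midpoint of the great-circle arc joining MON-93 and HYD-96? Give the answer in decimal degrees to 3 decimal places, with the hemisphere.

150.769°W

Bx = cos φ₂ cos Δλ = 0.983000,  By = cos φ₂ sin Δλ = -0.183482
φₘ = atan2(sin φ₁ + sin φ₂, √((cos φ₁ + Bx)² + By²)) = -0.70269°
λₘ = λ₁ + atan2(By, cos φ₁ + Bx) = -150.76938°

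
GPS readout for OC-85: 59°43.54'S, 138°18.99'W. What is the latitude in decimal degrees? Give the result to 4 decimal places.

59.7257°S

59° + 43.54′/60 = 59 + 0.72567 = 59.7257°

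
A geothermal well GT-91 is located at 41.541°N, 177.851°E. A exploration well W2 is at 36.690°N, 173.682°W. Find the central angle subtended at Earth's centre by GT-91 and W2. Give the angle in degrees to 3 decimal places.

8.160°

Δφ = -4.8510°,  Δλ = 8.4670°
a = sin²(Δφ/2) + cos φ₁ cos φ₂ sin²(Δλ/2) = 0.005062
c = 2·arcsin(√a) = 0.142413 rad = 8.1597°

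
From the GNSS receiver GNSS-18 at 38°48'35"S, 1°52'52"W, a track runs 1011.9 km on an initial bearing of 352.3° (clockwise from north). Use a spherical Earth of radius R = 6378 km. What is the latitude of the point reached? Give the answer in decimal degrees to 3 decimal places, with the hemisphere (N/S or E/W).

29.793°S

GNSS-18: φ = -38.80972°, λ = -1.88111°
δ = d/R = 1011.9/6378 = 0.158655 rad
φ₂ = arcsin(sin φ₁ cos δ + cos φ₁ sin δ cos θ)
   = arcsin(-0.62674·0.98744 + 0.77923·0.15799·0.99098) = -29.79274°
λ₂ = λ₁ + atan2(sin θ sin δ cos φ₁, cos δ − sin φ₁ sin φ₂) = -3.27884°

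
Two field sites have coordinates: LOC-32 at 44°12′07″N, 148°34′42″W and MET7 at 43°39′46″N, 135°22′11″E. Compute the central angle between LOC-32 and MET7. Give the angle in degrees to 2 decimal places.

52.67°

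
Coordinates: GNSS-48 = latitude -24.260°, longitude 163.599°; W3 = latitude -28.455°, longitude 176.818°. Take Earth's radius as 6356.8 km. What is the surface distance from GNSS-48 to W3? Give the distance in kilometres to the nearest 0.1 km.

1393.1 km

Δφ = -4.1950°,  Δλ = 13.2190°
a = sin²(Δφ/2) + cos φ₁ cos φ₂ sin²(Δλ/2) = 0.011959
c = 2·arcsin(√a) = 0.219151 rad = 12.5565°
d = R·c = 6356.8 × 0.219151 = 1393.1 km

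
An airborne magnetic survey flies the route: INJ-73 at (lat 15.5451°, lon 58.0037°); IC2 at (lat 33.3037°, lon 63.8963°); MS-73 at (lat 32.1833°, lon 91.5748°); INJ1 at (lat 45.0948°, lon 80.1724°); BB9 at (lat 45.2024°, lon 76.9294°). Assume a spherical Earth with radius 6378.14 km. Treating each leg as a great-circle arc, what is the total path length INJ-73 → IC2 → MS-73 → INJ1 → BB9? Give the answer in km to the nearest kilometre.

INJ-73→IC2: c = 0.323604 rad, d = 2063.99 km
IC2→MS-73: c = 0.405602 rad, d = 2586.99 km
MS-73→INJ1: c = 0.273157 rad, d = 1742.23 km
INJ1→BB9: c = 0.039960 rad, d = 254.87 km
Total = 2063.99 + 2586.99 + 1742.23 + 254.87 = 6648.09 km

6648 km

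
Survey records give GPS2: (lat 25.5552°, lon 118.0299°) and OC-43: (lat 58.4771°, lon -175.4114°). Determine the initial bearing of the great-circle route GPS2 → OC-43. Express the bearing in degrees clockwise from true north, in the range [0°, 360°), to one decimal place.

35.2°

Δλ = 66.5587°
y = sin Δλ · cos φ₂ = 0.479688
x = cos φ₁ sin φ₂ − sin φ₁ cos φ₂ cos Δλ = 0.679315
θ = atan2(y, x) = 35.2273° → 35.2273° (mod 360°)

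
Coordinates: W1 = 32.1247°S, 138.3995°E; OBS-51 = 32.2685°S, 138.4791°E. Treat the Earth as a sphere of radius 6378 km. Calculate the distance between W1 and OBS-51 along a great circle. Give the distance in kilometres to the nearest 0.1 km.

Δφ = -0.1438°,  Δλ = 0.0796°
a = sin²(Δφ/2) + cos φ₁ cos φ₂ sin²(Δλ/2) = 0.000002
c = 2·arcsin(√a) = 0.002771 rad = 0.1588°
d = R·c = 6378 × 0.002771 = 17.7 km

17.7 km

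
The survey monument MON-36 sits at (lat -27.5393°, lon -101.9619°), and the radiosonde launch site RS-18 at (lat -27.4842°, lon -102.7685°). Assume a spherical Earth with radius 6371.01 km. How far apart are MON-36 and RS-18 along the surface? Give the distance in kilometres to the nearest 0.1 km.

79.8 km

Δφ = 0.0551°,  Δλ = -0.8066°
a = sin²(Δφ/2) + cos φ₁ cos φ₂ sin²(Δλ/2) = 0.000039
c = 2·arcsin(√a) = 0.012523 rad = 0.7175°
d = R·c = 6371.01 × 0.012523 = 79.8 km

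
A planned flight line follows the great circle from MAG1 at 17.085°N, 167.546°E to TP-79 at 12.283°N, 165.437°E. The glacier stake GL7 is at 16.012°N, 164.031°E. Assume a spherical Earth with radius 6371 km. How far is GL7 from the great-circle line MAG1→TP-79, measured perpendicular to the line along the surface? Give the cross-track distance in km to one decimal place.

299.1 km

δ₁₃ = central angle MAG1→GL7 = 0.061715 rad  (haversine)
θ₁₃ = bearing MAG1→GL7 = 252.842°,  θ₁₂ = bearing MAG1→TP-79 = 203.294°
dₓₜ = R·arcsin(sin δ₁₃ · sin(θ₁₃ − θ₁₂)) = 6371·arcsin(0.06168·sin(49.548°)) = 299.116 km
|dₓₜ| = 299.116 km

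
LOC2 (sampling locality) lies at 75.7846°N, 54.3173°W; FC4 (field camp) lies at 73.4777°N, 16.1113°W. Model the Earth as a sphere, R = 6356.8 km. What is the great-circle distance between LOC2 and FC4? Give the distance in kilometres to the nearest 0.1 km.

1130.4 km

Δφ = -2.3069°,  Δλ = 38.2060°
a = sin²(Δφ/2) + cos φ₁ cos φ₂ sin²(Δλ/2) = 0.007885
c = 2·arcsin(√a) = 0.177829 rad = 10.1889°
d = R·c = 6356.8 × 0.177829 = 1130.4 km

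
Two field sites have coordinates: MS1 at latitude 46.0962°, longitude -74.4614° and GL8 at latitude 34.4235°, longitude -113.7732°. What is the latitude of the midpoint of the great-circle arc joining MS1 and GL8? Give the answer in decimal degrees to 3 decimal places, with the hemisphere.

41.950°N

Bx = cos φ₂ cos Δλ = 0.638219,  By = cos φ₂ sin Δλ = -0.522596
φₘ = atan2(sin φ₁ + sin φ₂, √((cos φ₁ + Bx)² + By²)) = 41.95009°
λₘ = λ₁ + atan2(By, cos φ₁ + Bx) = -95.88827°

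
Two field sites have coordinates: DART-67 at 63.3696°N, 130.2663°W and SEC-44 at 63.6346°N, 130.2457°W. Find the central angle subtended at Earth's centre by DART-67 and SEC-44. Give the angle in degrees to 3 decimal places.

Δφ = 0.2650°,  Δλ = 0.0206°
a = sin²(Δφ/2) + cos φ₁ cos φ₂ sin²(Δλ/2) = 0.000005
c = 2·arcsin(√a) = 0.004628 rad = 0.2652°

0.265°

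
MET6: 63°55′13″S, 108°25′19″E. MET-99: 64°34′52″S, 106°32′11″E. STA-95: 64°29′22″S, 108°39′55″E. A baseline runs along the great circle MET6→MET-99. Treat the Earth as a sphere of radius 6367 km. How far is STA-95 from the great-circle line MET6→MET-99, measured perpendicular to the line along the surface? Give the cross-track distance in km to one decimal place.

MET6: φ = -63.92028°, λ = +108.42194°
MET-99: φ = -64.58111°, λ = +106.53639°
STA-95: φ = -64.48944°, λ = +108.66528°
δ₁₃ = central angle MET6→STA-95 = 0.010104 rad  (haversine)
θ₁₃ = bearing MET6→STA-95 = 169.571°,  θ₁₂ = bearing MET6→MET-99 = 230.259°
dₓₜ = R·arcsin(sin δ₁₃ · sin(θ₁₃ − θ₁₂)) = 6367·arcsin(0.01010·sin(-60.689°)) = -56.097 km
|dₓₜ| = 56.097 km

56.1 km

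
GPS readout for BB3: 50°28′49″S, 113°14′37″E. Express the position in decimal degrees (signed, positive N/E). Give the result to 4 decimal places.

lat: 50.4803° S → -50.4803°
lon: 113.2436° E → +113.2436°

-50.4803°, +113.2436°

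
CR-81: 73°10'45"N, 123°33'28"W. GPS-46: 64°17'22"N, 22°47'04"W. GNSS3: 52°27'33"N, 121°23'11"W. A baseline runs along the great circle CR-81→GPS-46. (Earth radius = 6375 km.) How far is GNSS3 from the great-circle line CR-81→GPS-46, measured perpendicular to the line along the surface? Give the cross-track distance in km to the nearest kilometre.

1883 km

CR-81: φ = +73.17917°, λ = -123.55778°
GPS-46: φ = +64.28944°, λ = -22.78444°
GNSS3: φ = +52.45917°, λ = -121.38639°
δ₁₃ = central angle CR-81→GNSS3 = 0.361990 rad  (haversine)
θ₁₃ = bearing CR-81→GNSS3 = 176.262°,  θ₁₂ = bearing CR-81→GPS-46 = 51.553°
dₓₜ = R·arcsin(sin δ₁₃ · sin(θ₁₃ − θ₁₂)) = 6375·arcsin(0.35414·sin(124.709°)) = 1883.151 km
|dₓₜ| = 1883.151 km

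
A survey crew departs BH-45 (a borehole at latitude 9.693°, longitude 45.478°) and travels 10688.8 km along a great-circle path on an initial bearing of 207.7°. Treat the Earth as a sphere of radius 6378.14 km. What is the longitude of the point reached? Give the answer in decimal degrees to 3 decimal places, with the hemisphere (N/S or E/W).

δ = d/R = 10688.8/6378.14 = 1.675849 rad
φ₂ = arcsin(sin φ₁ cos δ + cos φ₁ sin δ cos θ)
   = arcsin(0.16837·-0.10486 + 0.98572·0.99449·-0.88539) = -62.32513°
λ₂ = λ₁ + atan2(sin θ sin δ cos φ₁, cos δ − sin φ₁ sin φ₂) = -38.97585°

38.976°W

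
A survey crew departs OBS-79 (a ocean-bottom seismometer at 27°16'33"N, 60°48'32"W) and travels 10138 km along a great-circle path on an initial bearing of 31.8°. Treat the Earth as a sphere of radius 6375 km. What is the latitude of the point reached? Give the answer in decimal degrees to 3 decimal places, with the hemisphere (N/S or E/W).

OBS-79: φ = +27.27583°, λ = -60.80889°
δ = d/R = 10138/6375 = 1.590275 rad
φ₂ = arcsin(sin φ₁ cos δ + cos φ₁ sin δ cos θ)
   = arcsin(0.45827·-0.01948 + 0.88881·0.99981·0.84989) = 48.27299°
λ₂ = λ₁ + atan2(sin θ sin δ cos φ₁, cos δ − sin φ₁ sin φ₂) = 66.85851°

48.273°N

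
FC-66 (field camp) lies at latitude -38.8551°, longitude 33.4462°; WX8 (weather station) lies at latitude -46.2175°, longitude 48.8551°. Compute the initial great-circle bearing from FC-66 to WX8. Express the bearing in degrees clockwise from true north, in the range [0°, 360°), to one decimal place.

Δλ = 15.4089°
y = sin Δλ · cos φ₂ = 0.183848
x = cos φ₁ sin φ₂ − sin φ₁ cos φ₂ cos Δλ = -0.143748
θ = atan2(y, x) = 128.0214° → 128.0214° (mod 360°)

128.0°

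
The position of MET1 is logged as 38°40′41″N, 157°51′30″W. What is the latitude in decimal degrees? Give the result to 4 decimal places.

38.6781°N

38° + 40′/60 + 41″/3600 = 38 + 0.66667 + 0.01139 = 38.6781°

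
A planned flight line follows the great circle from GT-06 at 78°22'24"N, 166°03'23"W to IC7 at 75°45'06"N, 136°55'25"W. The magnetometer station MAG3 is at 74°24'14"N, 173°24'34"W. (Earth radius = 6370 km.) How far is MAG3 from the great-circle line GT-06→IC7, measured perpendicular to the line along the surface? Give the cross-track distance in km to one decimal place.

GT-06: φ = +78.37333°, λ = -166.05639°
IC7: φ = +75.75167°, λ = -136.92361°
MAG3: φ = +74.40389°, λ = -173.40944°
δ₁₃ = central angle GT-06→MAG3 = 0.075443 rad  (haversine)
θ₁₃ = bearing GT-06→MAG3 = 207.163°,  θ₁₂ = bearing GT-06→IC7 = 97.250°
dₓₜ = R·arcsin(sin δ₁₃ · sin(θ₁₃ − θ₁₂)) = 6370·arcsin(0.07537·sin(109.913°)) = 451.789 km
|dₓₜ| = 451.789 km

451.8 km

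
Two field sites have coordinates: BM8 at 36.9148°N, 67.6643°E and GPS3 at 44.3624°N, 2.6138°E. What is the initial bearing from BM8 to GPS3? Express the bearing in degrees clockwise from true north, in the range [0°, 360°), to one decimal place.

300.2°

Δλ = -65.0505°
y = sin Δλ · cos φ₂ = -0.648214
x = cos φ₁ sin φ₂ − sin φ₁ cos φ₂ cos Δλ = 0.377894
θ = atan2(y, x) = -59.7588° → 300.2412° (mod 360°)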